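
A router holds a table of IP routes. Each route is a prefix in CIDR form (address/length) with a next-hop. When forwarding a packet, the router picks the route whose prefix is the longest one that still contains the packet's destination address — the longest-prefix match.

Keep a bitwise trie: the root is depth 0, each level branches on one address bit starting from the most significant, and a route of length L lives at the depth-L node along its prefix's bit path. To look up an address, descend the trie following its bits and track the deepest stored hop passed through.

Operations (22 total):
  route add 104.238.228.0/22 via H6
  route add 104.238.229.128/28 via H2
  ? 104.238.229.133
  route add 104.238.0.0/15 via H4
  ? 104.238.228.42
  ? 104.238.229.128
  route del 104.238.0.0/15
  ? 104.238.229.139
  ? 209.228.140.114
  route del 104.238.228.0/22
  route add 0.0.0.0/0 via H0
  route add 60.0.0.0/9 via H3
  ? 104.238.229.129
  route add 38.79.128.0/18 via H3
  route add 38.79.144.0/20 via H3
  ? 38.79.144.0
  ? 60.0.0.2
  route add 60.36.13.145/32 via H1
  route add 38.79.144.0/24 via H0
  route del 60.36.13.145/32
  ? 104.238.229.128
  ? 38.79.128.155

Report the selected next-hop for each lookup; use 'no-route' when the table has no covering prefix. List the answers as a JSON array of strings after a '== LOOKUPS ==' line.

Process each operation:
  + 104.238.228.0/22 (H6) depth=22
  + 104.238.229.128/28 (H2) depth=28
  Q 104.238.229.133: descend 0110100011101110111001011000 ; hops seen [H6,H2] ; pick H2
  + 104.238.0.0/15 (H4) depth=15
  Q 104.238.228.42: descend 01101000111011101110010 ; hops seen [H4,H6] ; pick H6
  Q 104.238.229.128: descend 0110100011101110111001011000 ; hops seen [H4,H6,H2] ; pick H2
  del 104.238.0.0/15 (clear depth 15)
  Q 104.238.229.139: descend 0110100011101110111001011000 ; hops seen [H6,H2] ; pick H2
  Q 209.228.140.114: descend ε ; hops seen [∅] ; pick no-route
  del 104.238.228.0/22 (clear depth 22)
  + 0.0.0.0/0 (H0) depth=0
  + 60.0.0.0/9 (H3) depth=9
  Q 104.238.229.129: descend 0110100011101110111001011000 ; hops seen [H0,H2] ; pick H2
  + 38.79.128.0/18 (H3) depth=18
  + 38.79.144.0/20 (H3) depth=20
  Q 38.79.144.0: descend 00100110010011111001 ; hops seen [H0,H3,H3] ; pick H3
  Q 60.0.0.2: descend 001111000 ; hops seen [H0,H3] ; pick H3
  + 60.36.13.145/32 (H1) depth=32
  + 38.79.144.0/24 (H0) depth=24
  del 60.36.13.145/32 (clear depth 32)
  Q 104.238.229.128: descend 0110100011101110111001011000 ; hops seen [H0,H2] ; pick H2
  Q 38.79.128.155: descend 0010011001001111100 ; hops seen [H0,H3] ; pick H3

== LOOKUPS ==
["H2","H6","H2","H2","no-route","H2","H3","H3","H2","H3"]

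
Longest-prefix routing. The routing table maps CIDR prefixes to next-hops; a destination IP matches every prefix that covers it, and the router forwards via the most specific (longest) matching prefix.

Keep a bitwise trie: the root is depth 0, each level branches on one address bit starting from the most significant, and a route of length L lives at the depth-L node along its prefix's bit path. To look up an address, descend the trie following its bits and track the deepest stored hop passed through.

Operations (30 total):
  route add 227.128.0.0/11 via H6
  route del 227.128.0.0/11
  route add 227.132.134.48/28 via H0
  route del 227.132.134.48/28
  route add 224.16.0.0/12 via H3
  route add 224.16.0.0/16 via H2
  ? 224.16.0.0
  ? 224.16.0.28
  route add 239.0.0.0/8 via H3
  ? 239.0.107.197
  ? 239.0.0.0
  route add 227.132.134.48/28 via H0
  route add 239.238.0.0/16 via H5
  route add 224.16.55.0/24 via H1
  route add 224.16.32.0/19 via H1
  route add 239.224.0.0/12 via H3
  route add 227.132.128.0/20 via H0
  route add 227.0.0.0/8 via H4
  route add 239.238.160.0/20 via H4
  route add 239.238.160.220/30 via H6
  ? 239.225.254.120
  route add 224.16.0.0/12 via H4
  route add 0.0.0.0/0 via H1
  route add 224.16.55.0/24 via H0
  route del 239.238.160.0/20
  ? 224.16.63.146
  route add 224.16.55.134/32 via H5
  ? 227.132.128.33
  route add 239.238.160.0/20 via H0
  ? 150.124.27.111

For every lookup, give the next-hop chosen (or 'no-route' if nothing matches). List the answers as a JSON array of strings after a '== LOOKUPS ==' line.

Apply in order:
  add 227.128.0.0/11 -> H6 at depth 11
  del 227.128.0.0/11 (clear depth 11)
  add 227.132.134.48/28 -> H0 at depth 28
  del 227.132.134.48/28 (clear depth 28)
  add 224.16.0.0/12 -> H3 at depth 12
  add 224.16.0.0/16 -> H2 at depth 16
  lookup 224.16.0.0: bits 1110000000010000 walk d0:-→d1:-→d2:-→d3:-→d4:-→d5:-→d6:-→d7:-→d8:-→d9:-→d10:-→d11:-→d12:H3→d13:-→d14:-→d15:-→d16:H2 -> H2
  lookup 224.16.0.28: bits 1110000000010000 walk d0:-→d1:-→d2:-→d3:-→d4:-→d5:-→d6:-→d7:-→d8:-→d9:-→d10:-→d11:-→d12:H3→d13:-→d14:-→d15:-→d16:H2 -> H2
  add 239.0.0.0/8 -> H3 at depth 8
  lookup 239.0.107.197: bits 11101111 walk d0:-→d1:-→d2:-→d3:-→d4:-→d5:-→d6:-→d7:-→d8:H3 -> H3
  lookup 239.0.0.0: bits 11101111 walk d0:-→d1:-→d2:-→d3:-→d4:-→d5:-→d6:-→d7:-→d8:H3 -> H3
  add 227.132.134.48/28 -> H0 at depth 28
  add 239.238.0.0/16 -> H5 at depth 16
  add 224.16.55.0/24 -> H1 at depth 24
  add 224.16.32.0/19 -> H1 at depth 19
  add 239.224.0.0/12 -> H3 at depth 12
  add 227.132.128.0/20 -> H0 at depth 20
  add 227.0.0.0/8 -> H4 at depth 8
  add 239.238.160.0/20 -> H4 at depth 20
  add 239.238.160.220/30 -> H6 at depth 30
  lookup 239.225.254.120: bits 111011111110 walk d0:-→d1:-→d2:-→d3:-→d4:-→d5:-→d6:-→d7:-→d8:H3→d9:-→d10:-→d11:-→d12:H3 -> H3
  add 224.16.0.0/12 -> H4 at depth 12
  add 0.0.0.0/0 -> H1 at depth 0
  add 224.16.55.0/24 -> H0 at depth 24
  del 239.238.160.0/20 (clear depth 20)
  lookup 224.16.63.146: bits 11100000000100000011 walk d0:H1→d1:-→d2:-→d3:-→d4:-→d5:-→d6:-→d7:-→d8:-→d9:-→d10:-→d11:-→d12:H4→d13:-→d14:-→d15:-→d16:H2→d17:-→d18:-→d19:H1→d20:- -> H1
  add 224.16.55.134/32 -> H5 at depth 32
  lookup 227.132.128.33: bits 111000111000010010000 walk d0:H1→d1:-→d2:-→d3:-→d4:-→d5:-→d6:-→d7:-→d8:H4→d9:-→d10:-→d11:-→d12:-→d13:-→d14:-→d15:-→d16:-→d17:-→d18:-→d19:-→d20:H0→d21:- -> H0
  add 239.238.160.0/20 -> H0 at depth 20
  lookup 150.124.27.111: bits 1 walk d0:H1→d1:- -> H1

== LOOKUPS ==
["H2","H2","H3","H3","H3","H1","H0","H1"]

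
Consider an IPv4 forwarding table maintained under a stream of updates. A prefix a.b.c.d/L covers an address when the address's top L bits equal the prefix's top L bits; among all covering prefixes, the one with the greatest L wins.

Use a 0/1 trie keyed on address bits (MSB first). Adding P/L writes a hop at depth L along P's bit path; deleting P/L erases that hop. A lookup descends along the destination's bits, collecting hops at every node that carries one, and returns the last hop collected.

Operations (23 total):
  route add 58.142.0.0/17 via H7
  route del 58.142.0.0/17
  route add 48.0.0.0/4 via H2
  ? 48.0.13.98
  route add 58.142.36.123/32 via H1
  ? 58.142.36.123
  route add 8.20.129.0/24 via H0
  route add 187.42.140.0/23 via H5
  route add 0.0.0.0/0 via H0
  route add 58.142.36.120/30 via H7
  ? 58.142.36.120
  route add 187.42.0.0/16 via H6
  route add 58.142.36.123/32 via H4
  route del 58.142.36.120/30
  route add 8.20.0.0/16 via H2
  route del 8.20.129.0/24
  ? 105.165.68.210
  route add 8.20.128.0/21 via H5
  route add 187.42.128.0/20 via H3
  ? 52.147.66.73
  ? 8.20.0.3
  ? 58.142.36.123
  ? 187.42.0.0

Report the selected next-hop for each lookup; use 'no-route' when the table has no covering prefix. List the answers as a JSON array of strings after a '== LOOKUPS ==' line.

Process each operation:
  add 58.142.0.0/17 -> H7 at depth 17
  del 58.142.0.0/17 (clear depth 17)
  add 48.0.0.0/4 -> H2 at depth 4
  ? 48.0.13.98  path d0:-→d1:-→d2:-→d3:-→d4:H2  best=H2
  add 58.142.36.123/32 -> H1 at depth 32
  ? 58.142.36.123  path d0:-→d1:-→d2:-→d3:-→d4:H2→d5:-→d6:-→d7:-→d8:-→d9:-→d10:-→d11:-→d12:-→d13:-→d14:-→d15:-→d16:-→d17:-→d18:-→d19:-→d20:-→d21:-→d22:-→d23:-→d24:-→d25:-→d26:-→d27:-→d28:-→d29:-→d30:-→d31:-→d32:H1  best=H1
  add 8.20.129.0/24 -> H0 at depth 24
  add 187.42.140.0/23 -> H5 at depth 23
  add 0.0.0.0/0 -> H0 at depth 0
  add 58.142.36.120/30 -> H7 at depth 30
  ? 58.142.36.120  path d0:H0→d1:-→d2:-→d3:-→d4:H2→d5:-→d6:-→d7:-→d8:-→d9:-→d10:-→d11:-→d12:-→d13:-→d14:-→d15:-→d16:-→d17:-→d18:-→d19:-→d20:-→d21:-→d22:-→d23:-→d24:-→d25:-→d26:-→d27:-→d28:-→d29:-→d30:H7  best=H7
  add 187.42.0.0/16 -> H6 at depth 16
  add 58.142.36.123/32 -> H4 at depth 32
  del 58.142.36.120/30 (clear depth 30)
  add 8.20.0.0/16 -> H2 at depth 16
  del 8.20.129.0/24 (clear depth 24)
  ? 105.165.68.210  path d0:H0→d1:-  best=H0
  add 8.20.128.0/21 -> H5 at depth 21
  add 187.42.128.0/20 -> H3 at depth 20
  ? 52.147.66.73  path d0:H0→d1:-→d2:-→d3:-→d4:H2  best=H2
  ? 8.20.0.3  path d0:H0→d1:-→d2:-→d3:-→d4:-→d5:-→d6:-→d7:-→d8:-→d9:-→d10:-→d11:-→d12:-→d13:-→d14:-→d15:-→d16:H2  best=H2
  ? 58.142.36.123  path d0:H0→d1:-→d2:-→d3:-→d4:H2→d5:-→d6:-→d7:-→d8:-→d9:-→d10:-→d11:-→d12:-→d13:-→d14:-→d15:-→d16:-→d17:-→d18:-→d19:-→d20:-→d21:-→d22:-→d23:-→d24:-→d25:-→d26:-→d27:-→d28:-→d29:-→d30:-→d31:-→d32:H4  best=H4
  ? 187.42.0.0  path d0:H0→d1:-→d2:-→d3:-→d4:-→d5:-→d6:-→d7:-→d8:-→d9:-→d10:-→d11:-→d12:-→d13:-→d14:-→d15:-→d16:H6  best=H6

== LOOKUPS ==
["H2","H1","H7","H0","H2","H2","H4","H6"]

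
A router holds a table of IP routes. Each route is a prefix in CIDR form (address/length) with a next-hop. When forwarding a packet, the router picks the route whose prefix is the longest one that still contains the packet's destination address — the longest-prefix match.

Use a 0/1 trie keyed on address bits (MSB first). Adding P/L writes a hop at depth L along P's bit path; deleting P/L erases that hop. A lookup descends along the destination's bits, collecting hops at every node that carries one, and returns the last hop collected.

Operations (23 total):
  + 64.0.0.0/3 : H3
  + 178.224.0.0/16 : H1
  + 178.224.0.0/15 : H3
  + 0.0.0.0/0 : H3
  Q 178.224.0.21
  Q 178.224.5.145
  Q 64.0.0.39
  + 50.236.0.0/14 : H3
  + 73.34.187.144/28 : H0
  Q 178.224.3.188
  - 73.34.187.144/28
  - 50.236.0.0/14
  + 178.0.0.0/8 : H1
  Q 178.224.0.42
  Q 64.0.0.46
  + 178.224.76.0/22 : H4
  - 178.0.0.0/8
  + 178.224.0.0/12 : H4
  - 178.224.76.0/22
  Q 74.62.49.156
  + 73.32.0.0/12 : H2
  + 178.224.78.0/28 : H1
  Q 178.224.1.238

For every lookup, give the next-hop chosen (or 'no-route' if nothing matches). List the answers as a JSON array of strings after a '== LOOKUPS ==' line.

Process each operation:
  add 64.0.0.0/3 -> H3 at depth 3
  add 178.224.0.0/16 -> H1 at depth 16
  add 178.224.0.0/15 -> H3 at depth 15
  add 0.0.0.0/0 -> H3 at depth 0
  lookup 178.224.0.21: bits 1011001011100000 walk d0:H3→d1:-→d2:-→d3:-→d4:-→d5:-→d6:-→d7:-→d8:-→d9:-→d10:-→d11:-→d12:-→d13:-→d14:-→d15:H3→d16:H1 -> H1
  lookup 178.224.5.145: bits 1011001011100000 walk d0:H3→d1:-→d2:-→d3:-→d4:-→d5:-→d6:-→d7:-→d8:-→d9:-→d10:-→d11:-→d12:-→d13:-→d14:-→d15:H3→d16:H1 -> H1
  lookup 64.0.0.39: bits 010 walk d0:H3→d1:-→d2:-→d3:H3 -> H3
  add 50.236.0.0/14 -> H3 at depth 14
  add 73.34.187.144/28 -> H0 at depth 28
  lookup 178.224.3.188: bits 1011001011100000 walk d0:H3→d1:-→d2:-→d3:-→d4:-→d5:-→d6:-→d7:-→d8:-→d9:-→d10:-→d11:-→d12:-→d13:-→d14:-→d15:H3→d16:H1 -> H1
  - 73.34.187.144/28 clear@28
  - 50.236.0.0/14 clear@14
  add 178.0.0.0/8 -> H1 at depth 8
  lookup 178.224.0.42: bits 1011001011100000 walk d0:H3→d1:-→d2:-→d3:-→d4:-→d5:-→d6:-→d7:-→d8:H1→d9:-→d10:-→d11:-→d12:-→d13:-→d14:-→d15:H3→d16:H1 -> H1
  lookup 64.0.0.46: bits 0100 walk d0:H3→d1:-→d2:-→d3:H3→d4:- -> H3
  add 178.224.76.0/22 -> H4 at depth 22
  - 178.0.0.0/8 clear@8
  add 178.224.0.0/12 -> H4 at depth 12
  - 178.224.76.0/22 clear@22
  lookup 74.62.49.156: bits 010010 walk d0:H3→d1:-→d2:-→d3:H3→d4:-→d5:-→d6:- -> H3
  add 73.32.0.0/12 -> H2 at depth 12
  add 178.224.78.0/28 -> H1 at depth 28
  lookup 178.224.1.238: bits 10110010111000000 walk d0:H3→d1:-→d2:-→d3:-→d4:-→d5:-→d6:-→d7:-→d8:-→d9:-→d10:-→d11:-→d12:H4→d13:-→d14:-→d15:H3→d16:H1→d17:- -> H1

== LOOKUPS ==
["H1","H1","H3","H1","H1","H3","H3","H1"]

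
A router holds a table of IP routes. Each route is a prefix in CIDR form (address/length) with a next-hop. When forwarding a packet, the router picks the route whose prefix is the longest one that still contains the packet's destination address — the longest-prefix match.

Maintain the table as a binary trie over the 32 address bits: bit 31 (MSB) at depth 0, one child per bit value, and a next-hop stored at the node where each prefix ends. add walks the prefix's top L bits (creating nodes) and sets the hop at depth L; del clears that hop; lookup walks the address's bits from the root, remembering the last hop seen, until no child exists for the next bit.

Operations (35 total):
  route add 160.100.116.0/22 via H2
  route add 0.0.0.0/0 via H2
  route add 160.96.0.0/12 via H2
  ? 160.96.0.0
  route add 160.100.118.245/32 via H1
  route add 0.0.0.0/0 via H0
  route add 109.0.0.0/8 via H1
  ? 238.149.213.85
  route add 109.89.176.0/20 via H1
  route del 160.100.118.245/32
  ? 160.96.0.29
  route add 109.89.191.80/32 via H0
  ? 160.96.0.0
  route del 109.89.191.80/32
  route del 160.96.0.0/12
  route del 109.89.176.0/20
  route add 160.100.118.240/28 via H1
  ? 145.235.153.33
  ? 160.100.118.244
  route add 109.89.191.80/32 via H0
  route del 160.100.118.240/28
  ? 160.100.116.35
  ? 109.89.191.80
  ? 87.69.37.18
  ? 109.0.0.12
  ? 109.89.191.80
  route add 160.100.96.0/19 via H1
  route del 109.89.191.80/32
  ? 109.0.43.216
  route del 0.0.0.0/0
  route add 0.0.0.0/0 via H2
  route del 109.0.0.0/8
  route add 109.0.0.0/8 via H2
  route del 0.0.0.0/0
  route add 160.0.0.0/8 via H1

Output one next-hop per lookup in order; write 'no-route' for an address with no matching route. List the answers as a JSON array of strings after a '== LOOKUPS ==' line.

Trace:
  + 160.100.116.0/22 (H2) depth=22
  + 0.0.0.0/0 (H2) depth=0
  + 160.96.0.0/12 (H2) depth=12
  lookup 160.96.0.0: bits 1010000001100 walk d0:H2→d1:-→d2:-→d3:-→d4:-→d5:-→d6:-→d7:-→d8:-→d9:-→d10:-→d11:-→d12:H2→d13:- -> H2
  + 160.100.118.245/32 (H1) depth=32
  + 0.0.0.0/0 (H0) depth=0
  + 109.0.0.0/8 (H1) depth=8
  lookup 238.149.213.85: bits 1 walk d0:H0→d1:- -> H0
  + 109.89.176.0/20 (H1) depth=20
  del 160.100.118.245/32 (clear depth 32)
  lookup 160.96.0.29: bits 1010000001100 walk d0:H0→d1:-→d2:-→d3:-→d4:-→d5:-→d6:-→d7:-→d8:-→d9:-→d10:-→d11:-→d12:H2→d13:- -> H2
  + 109.89.191.80/32 (H0) depth=32
  lookup 160.96.0.0: bits 1010000001100 walk d0:H0→d1:-→d2:-→d3:-→d4:-→d5:-→d6:-→d7:-→d8:-→d9:-→d10:-→d11:-→d12:H2→d13:- -> H2
  del 109.89.191.80/32 (clear depth 32)
  del 160.96.0.0/12 (clear depth 12)
  del 109.89.176.0/20 (clear depth 20)
  + 160.100.118.240/28 (H1) depth=28
  lookup 145.235.153.33: bits 10 walk d0:H0→d1:-→d2:- -> H0
  lookup 160.100.118.244: bits 1010000001100100011101101111010 walk d0:H0→d1:-→d2:-→d3:-→d4:-→d5:-→d6:-→d7:-→d8:-→d9:-→d10:-→d11:-→d12:-→d13:-→d14:-→d15:-→d16:-→d17:-→d18:-→d19:-→d20:-→d21:-→d22:H2→d23:-→d24:-→d25:-→d26:-→d27:-→d28:H1→d29:-→d30:-→d31:- -> H1
  + 109.89.191.80/32 (H0) depth=32
  del 160.100.118.240/28 (clear depth 28)
  lookup 160.100.116.35: bits 1010000001100100011101 walk d0:H0→d1:-→d2:-→d3:-→d4:-→d5:-→d6:-→d7:-→d8:-→d9:-→d10:-→d11:-→d12:-→d13:-→d14:-→d15:-→d16:-→d17:-→d18:-→d19:-→d20:-→d21:-→d22:H2 -> H2
  lookup 109.89.191.80: bits 01101101010110011011111101010000 walk d0:H0→d1:-→d2:-→d3:-→d4:-→d5:-→d6:-→d7:-→d8:H1→d9:-→d10:-→d11:-→d12:-→d13:-→d14:-→d15:-→d16:-→d17:-→d18:-→d19:-→d20:-→d21:-→d22:-→d23:-→d24:-→d25:-→d26:-→d27:-→d28:-→d29:-→d30:-→d31:-→d32:H0 -> H0
  lookup 87.69.37.18: bits 01 walk d0:H0→d1:-→d2:- -> H0
  lookup 109.0.0.12: bits 011011010 walk d0:H0→d1:-→d2:-→d3:-→d4:-→d5:-→d6:-→d7:-→d8:H1→d9:- -> H1
  lookup 109.89.191.80: bits 01101101010110011011111101010000 walk d0:H0→d1:-→d2:-→d3:-→d4:-→d5:-→d6:-→d7:-→d8:H1→d9:-→d10:-→d11:-→d12:-→d13:-→d14:-→d15:-→d16:-→d17:-→d18:-→d19:-→d20:-→d21:-→d22:-→d23:-→d24:-→d25:-→d26:-→d27:-→d28:-→d29:-→d30:-→d31:-→d32:H0 -> H0
  + 160.100.96.0/19 (H1) depth=19
  del 109.89.191.80/32 (clear depth 32)
  lookup 109.0.43.216: bits 011011010 walk d0:H0→d1:-→d2:-→d3:-→d4:-→d5:-→d6:-→d7:-→d8:H1→d9:- -> H1
  del 0.0.0.0/0 (clear depth 0)
  + 0.0.0.0/0 (H2) depth=0
  del 109.0.0.0/8 (clear depth 8)
  + 109.0.0.0/8 (H2) depth=8
  del 0.0.0.0/0 (clear depth 0)
  + 160.0.0.0/8 (H1) depth=8

== LOOKUPS ==
["H2","H0","H2","H2","H0","H1","H2","H0","H0","H1","H0","H1"]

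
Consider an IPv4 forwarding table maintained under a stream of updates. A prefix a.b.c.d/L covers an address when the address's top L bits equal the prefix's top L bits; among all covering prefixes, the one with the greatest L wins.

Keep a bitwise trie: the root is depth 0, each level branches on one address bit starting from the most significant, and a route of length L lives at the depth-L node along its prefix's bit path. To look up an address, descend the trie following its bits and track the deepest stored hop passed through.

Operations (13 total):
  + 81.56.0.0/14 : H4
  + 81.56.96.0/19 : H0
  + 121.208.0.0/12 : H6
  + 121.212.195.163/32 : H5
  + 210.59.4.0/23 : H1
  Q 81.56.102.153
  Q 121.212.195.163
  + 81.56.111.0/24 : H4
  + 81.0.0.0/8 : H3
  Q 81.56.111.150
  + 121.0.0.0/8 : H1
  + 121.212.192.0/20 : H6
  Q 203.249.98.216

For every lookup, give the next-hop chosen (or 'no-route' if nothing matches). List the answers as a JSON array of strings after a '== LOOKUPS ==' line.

Apply in order:
  add 81.56.0.0/14 -> H4 at depth 14
  add 81.56.96.0/19 -> H0 at depth 19
  add 121.208.0.0/12 -> H6 at depth 12
  add 121.212.195.163/32 -> H5 at depth 32
  add 210.59.4.0/23 -> H1 at depth 23
  Q 81.56.102.153: descend 0101000100111000011 ; hops seen [H4,H0] ; pick H0
  Q 121.212.195.163: descend 01111001110101001100001110100011 ; hops seen [H6,H5] ; pick H5
  add 81.56.111.0/24 -> H4 at depth 24
  add 81.0.0.0/8 -> H3 at depth 8
  Q 81.56.111.150: descend 010100010011100001101111 ; hops seen [H3,H4,H0,H4] ; pick H4
  add 121.0.0.0/8 -> H1 at depth 8
  add 121.212.192.0/20 -> H6 at depth 20
  Q 203.249.98.216: descend 110 ; hops seen [∅] ; pick no-route

== LOOKUPS ==
["H0","H5","H4","no-route"]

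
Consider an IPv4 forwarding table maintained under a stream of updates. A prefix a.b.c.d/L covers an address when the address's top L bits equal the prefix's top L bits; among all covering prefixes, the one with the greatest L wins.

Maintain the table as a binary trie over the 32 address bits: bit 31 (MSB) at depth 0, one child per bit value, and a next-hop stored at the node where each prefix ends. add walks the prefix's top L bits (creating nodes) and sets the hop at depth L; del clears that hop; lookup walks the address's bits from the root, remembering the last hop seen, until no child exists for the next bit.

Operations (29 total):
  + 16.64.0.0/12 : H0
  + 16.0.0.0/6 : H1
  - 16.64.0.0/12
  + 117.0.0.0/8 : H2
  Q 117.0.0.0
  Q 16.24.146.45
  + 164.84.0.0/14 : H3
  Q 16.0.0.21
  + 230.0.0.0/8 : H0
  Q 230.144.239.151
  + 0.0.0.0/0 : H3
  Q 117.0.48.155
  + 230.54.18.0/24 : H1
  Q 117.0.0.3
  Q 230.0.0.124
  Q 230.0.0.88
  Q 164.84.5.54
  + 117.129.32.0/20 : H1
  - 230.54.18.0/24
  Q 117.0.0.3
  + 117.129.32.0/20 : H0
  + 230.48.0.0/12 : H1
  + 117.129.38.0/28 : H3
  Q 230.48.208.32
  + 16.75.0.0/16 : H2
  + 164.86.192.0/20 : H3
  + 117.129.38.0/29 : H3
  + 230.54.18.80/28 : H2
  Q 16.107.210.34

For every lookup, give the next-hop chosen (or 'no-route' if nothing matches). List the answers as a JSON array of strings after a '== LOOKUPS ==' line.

Process each operation:
  + 16.64.0.0/12 (H0) depth=12
  + 16.0.0.0/6 (H1) depth=6
  del 16.64.0.0/12 (clear depth 12)
  + 117.0.0.0/8 (H2) depth=8
  lookup 117.0.0.0: bits 01110101 walk d0:-→d1:-→d2:-→d3:-→d4:-→d5:-→d6:-→d7:-→d8:H2 -> H2
  lookup 16.24.146.45: bits 000100000 walk d0:-→d1:-→d2:-→d3:-→d4:-→d5:-→d6:H1→d7:-→d8:-→d9:- -> H1
  + 164.84.0.0/14 (H3) depth=14
  lookup 16.0.0.21: bits 000100000 walk d0:-→d1:-→d2:-→d3:-→d4:-→d5:-→d6:H1→d7:-→d8:-→d9:- -> H1
  + 230.0.0.0/8 (H0) depth=8
  lookup 230.144.239.151: bits 11100110 walk d0:-→d1:-→d2:-→d3:-→d4:-→d5:-→d6:-→d7:-→d8:H0 -> H0
  + 0.0.0.0/0 (H3) depth=0
  lookup 117.0.48.155: bits 01110101 walk d0:H3→d1:-→d2:-→d3:-→d4:-→d5:-→d6:-→d7:-→d8:H2 -> H2
  + 230.54.18.0/24 (H1) depth=24
  lookup 117.0.0.3: bits 01110101 walk d0:H3→d1:-→d2:-→d3:-→d4:-→d5:-→d6:-→d7:-→d8:H2 -> H2
  lookup 230.0.0.124: bits 1110011000 walk d0:H3→d1:-→d2:-→d3:-→d4:-→d5:-→d6:-→d7:-→d8:H0→d9:-→d10:- -> H0
  lookup 230.0.0.88: bits 1110011000 walk d0:H3→d1:-→d2:-→d3:-→d4:-→d5:-→d6:-→d7:-→d8:H0→d9:-→d10:- -> H0
  lookup 164.84.5.54: bits 10100100010101 walk d0:H3→d1:-→d2:-→d3:-→d4:-→d5:-→d6:-→d7:-→d8:-→d9:-→d10:-→d11:-→d12:-→d13:-→d14:H3 -> H3
  + 117.129.32.0/20 (H1) depth=20
  del 230.54.18.0/24 (clear depth 24)
  lookup 117.0.0.3: bits 01110101 walk d0:H3→d1:-→d2:-→d3:-→d4:-→d5:-→d6:-→d7:-→d8:H2 -> H2
  + 117.129.32.0/20 (H0) depth=20
  + 230.48.0.0/12 (H1) depth=12
  + 117.129.38.0/28 (H3) depth=28
  lookup 230.48.208.32: bits 1110011000110 walk d0:H3→d1:-→d2:-→d3:-→d4:-→d5:-→d6:-→d7:-→d8:H0→d9:-→d10:-→d11:-→d12:H1→d13:- -> H1
  + 16.75.0.0/16 (H2) depth=16
  + 164.86.192.0/20 (H3) depth=20
  + 117.129.38.0/29 (H3) depth=29
  + 230.54.18.80/28 (H2) depth=28
  lookup 16.107.210.34: bits 0001000001 walk d0:H3→d1:-→d2:-→d3:-→d4:-→d5:-→d6:H1→d7:-→d8:-→d9:-→d10:- -> H1

== LOOKUPS ==
["H2","H1","H1","H0","H2","H2","H0","H0","H3","H2","H1","H1"]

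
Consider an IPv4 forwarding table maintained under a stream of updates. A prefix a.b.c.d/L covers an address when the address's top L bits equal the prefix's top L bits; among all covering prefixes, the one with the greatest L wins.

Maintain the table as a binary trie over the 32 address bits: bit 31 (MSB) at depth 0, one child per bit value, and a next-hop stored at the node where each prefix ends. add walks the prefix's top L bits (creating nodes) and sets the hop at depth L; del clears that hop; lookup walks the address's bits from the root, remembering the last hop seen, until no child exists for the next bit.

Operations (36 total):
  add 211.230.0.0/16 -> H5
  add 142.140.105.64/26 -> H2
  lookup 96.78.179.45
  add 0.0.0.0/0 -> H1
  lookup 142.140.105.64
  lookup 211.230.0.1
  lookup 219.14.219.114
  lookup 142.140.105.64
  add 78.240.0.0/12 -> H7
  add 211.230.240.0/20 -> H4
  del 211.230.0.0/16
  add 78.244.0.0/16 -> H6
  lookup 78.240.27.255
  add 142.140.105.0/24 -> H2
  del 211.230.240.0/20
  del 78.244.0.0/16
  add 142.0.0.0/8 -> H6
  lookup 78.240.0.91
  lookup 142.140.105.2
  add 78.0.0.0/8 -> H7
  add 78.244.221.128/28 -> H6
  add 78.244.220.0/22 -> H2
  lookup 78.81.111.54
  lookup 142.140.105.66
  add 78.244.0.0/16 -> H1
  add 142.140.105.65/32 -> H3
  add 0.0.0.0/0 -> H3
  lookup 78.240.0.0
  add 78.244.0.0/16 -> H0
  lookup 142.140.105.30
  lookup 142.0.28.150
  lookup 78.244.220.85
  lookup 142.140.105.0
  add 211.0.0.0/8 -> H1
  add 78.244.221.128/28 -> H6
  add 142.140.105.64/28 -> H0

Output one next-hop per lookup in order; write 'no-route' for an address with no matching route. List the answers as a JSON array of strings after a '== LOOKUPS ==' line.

Process each operation:
  + 211.230.0.0/16 (H5) depth=16
  + 142.140.105.64/26 (H2) depth=26
  lookup 96.78.179.45: bits ε walk d0:- -> no-route
  + 0.0.0.0/0 (H1) depth=0
  lookup 142.140.105.64: bits 10001110100011000110100101 walk d0:H1→d1:-→d2:-→d3:-→d4:-→d5:-→d6:-→d7:-→d8:-→d9:-→d10:-→d11:-→d12:-→d13:-→d14:-→d15:-→d16:-→d17:-→d18:-→d19:-→d20:-→d21:-→d22:-→d23:-→d24:-→d25:-→d26:H2 -> H2
  lookup 211.230.0.1: bits 1101001111100110 walk d0:H1→d1:-→d2:-→d3:-→d4:-→d5:-→d6:-→d7:-→d8:-→d9:-→d10:-→d11:-→d12:-→d13:-→d14:-→d15:-→d16:H5 -> H5
  lookup 219.14.219.114: bits 1101 walk d0:H1→d1:-→d2:-→d3:-→d4:- -> H1
  lookup 142.140.105.64: bits 10001110100011000110100101 walk d0:H1→d1:-→d2:-→d3:-→d4:-→d5:-→d6:-→d7:-→d8:-→d9:-→d10:-→d11:-→d12:-→d13:-→d14:-→d15:-→d16:-→d17:-→d18:-→d19:-→d20:-→d21:-→d22:-→d23:-→d24:-→d25:-→d26:H2 -> H2
  + 78.240.0.0/12 (H7) depth=12
  + 211.230.240.0/20 (H4) depth=20
  del 211.230.0.0/16 (clear depth 16)
  + 78.244.0.0/16 (H6) depth=16
  lookup 78.240.27.255: bits 0100111011110 walk d0:H1→d1:-→d2:-→d3:-→d4:-→d5:-→d6:-→d7:-→d8:-→d9:-→d10:-→d11:-→d12:H7→d13:- -> H7
  + 142.140.105.0/24 (H2) depth=24
  del 211.230.240.0/20 (clear depth 20)
  del 78.244.0.0/16 (clear depth 16)
  + 142.0.0.0/8 (H6) depth=8
  lookup 78.240.0.91: bits 0100111011110 walk d0:H1→d1:-→d2:-→d3:-→d4:-→d5:-→d6:-→d7:-→d8:-→d9:-→d10:-→d11:-→d12:H7→d13:- -> H7
  lookup 142.140.105.2: bits 1000111010001100011010010 walk d0:H1→d1:-→d2:-→d3:-→d4:-→d5:-→d6:-→d7:-→d8:H6→d9:-→d10:-→d11:-→d12:-→d13:-→d14:-→d15:-→d16:-→d17:-→d18:-→d19:-→d20:-→d21:-→d22:-→d23:-→d24:H2→d25:- -> H2
  + 78.0.0.0/8 (H7) depth=8
  + 78.244.221.128/28 (H6) depth=28
  + 78.244.220.0/22 (H2) depth=22
  lookup 78.81.111.54: bits 01001110 walk d0:H1→d1:-→d2:-→d3:-→d4:-→d5:-→d6:-→d7:-→d8:H7 -> H7
  lookup 142.140.105.66: bits 10001110100011000110100101 walk d0:H1→d1:-→d2:-→d3:-→d4:-→d5:-→d6:-→d7:-→d8:H6→d9:-→d10:-→d11:-→d12:-→d13:-→d14:-→d15:-→d16:-→d17:-→d18:-→d19:-→d20:-→d21:-→d22:-→d23:-→d24:H2→d25:-→d26:H2 -> H2
  + 78.244.0.0/16 (H1) depth=16
  + 142.140.105.65/32 (H3) depth=32
  + 0.0.0.0/0 (H3) depth=0
  lookup 78.240.0.0: bits 0100111011110 walk d0:H3→d1:-→d2:-→d3:-→d4:-→d5:-→d6:-→d7:-→d8:H7→d9:-→d10:-→d11:-→d12:H7→d13:- -> H7
  + 78.244.0.0/16 (H0) depth=16
  lookup 142.140.105.30: bits 1000111010001100011010010 walk d0:H3→d1:-→d2:-→d3:-→d4:-→d5:-→d6:-→d7:-→d8:H6→d9:-→d10:-→d11:-→d12:-→d13:-→d14:-→d15:-→d16:-→d17:-→d18:-→d19:-→d20:-→d21:-→d22:-→d23:-→d24:H2→d25:- -> H2
  lookup 142.0.28.150: bits 10001110 walk d0:H3→d1:-→d2:-→d3:-→d4:-→d5:-→d6:-→d7:-→d8:H6 -> H6
  lookup 78.244.220.85: bits 01001110111101001101110 walk d0:H3→d1:-→d2:-→d3:-→d4:-→d5:-→d6:-→d7:-→d8:H7→d9:-→d10:-→d11:-→d12:H7→d13:-→d14:-→d15:-→d16:H0→d17:-→d18:-→d19:-→d20:-→d21:-→d22:H2→d23:- -> H2
  lookup 142.140.105.0: bits 1000111010001100011010010 walk d0:H3→d1:-→d2:-→d3:-→d4:-→d5:-→d6:-→d7:-→d8:H6→d9:-→d10:-→d11:-→d12:-→d13:-→d14:-→d15:-→d16:-→d17:-→d18:-→d19:-→d20:-→d21:-→d22:-→d23:-→d24:H2→d25:- -> H2
  + 211.0.0.0/8 (H1) depth=8
  + 78.244.221.128/28 (H6) depth=28
  + 142.140.105.64/28 (H0) depth=28

== LOOKUPS ==
["no-route","H2","H5","H1","H2","H7","H7","H2","H7","H2","H7","H2","H6","H2","H2"]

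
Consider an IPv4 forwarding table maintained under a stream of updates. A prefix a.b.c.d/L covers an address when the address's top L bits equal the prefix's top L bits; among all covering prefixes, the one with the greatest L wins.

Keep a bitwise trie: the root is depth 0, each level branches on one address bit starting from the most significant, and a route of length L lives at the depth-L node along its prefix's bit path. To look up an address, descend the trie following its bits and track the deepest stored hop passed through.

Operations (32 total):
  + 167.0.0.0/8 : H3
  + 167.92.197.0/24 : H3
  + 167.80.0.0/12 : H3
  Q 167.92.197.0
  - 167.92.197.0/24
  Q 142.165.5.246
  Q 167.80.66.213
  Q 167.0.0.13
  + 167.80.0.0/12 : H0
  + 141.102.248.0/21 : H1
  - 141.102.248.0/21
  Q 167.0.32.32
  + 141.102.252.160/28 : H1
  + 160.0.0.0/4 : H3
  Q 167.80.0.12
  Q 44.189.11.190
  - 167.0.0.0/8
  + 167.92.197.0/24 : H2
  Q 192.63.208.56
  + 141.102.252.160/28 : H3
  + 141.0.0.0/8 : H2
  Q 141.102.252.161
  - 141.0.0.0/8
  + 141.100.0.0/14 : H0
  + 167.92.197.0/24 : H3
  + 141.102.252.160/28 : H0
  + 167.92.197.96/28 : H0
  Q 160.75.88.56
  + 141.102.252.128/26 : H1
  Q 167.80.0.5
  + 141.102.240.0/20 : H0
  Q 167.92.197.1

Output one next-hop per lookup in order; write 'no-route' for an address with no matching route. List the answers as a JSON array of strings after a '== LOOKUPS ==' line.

Apply in order:
  add 167.0.0.0/8 -> H3 at depth 8
  add 167.92.197.0/24 -> H3 at depth 24
  add 167.80.0.0/12 -> H3 at depth 12
  ? 167.92.197.0  path d0:-→d1:-→d2:-→d3:-→d4:-→d5:-→d6:-→d7:-→d8:H3→d9:-→d10:-→d11:-→d12:H3→d13:-→d14:-→d15:-→d16:-→d17:-→d18:-→d19:-→d20:-→d21:-→d22:-→d23:-→d24:H3  best=H3
  del 167.92.197.0/24 (clear depth 24)
  ? 142.165.5.246  path d0:-→d1:-→d2:-  best=no-route
  ? 167.80.66.213  path d0:-→d1:-→d2:-→d3:-→d4:-→d5:-→d6:-→d7:-→d8:H3→d9:-→d10:-→d11:-→d12:H3  best=H3
  ? 167.0.0.13  path d0:-→d1:-→d2:-→d3:-→d4:-→d5:-→d6:-→d7:-→d8:H3→d9:-  best=H3
  add 167.80.0.0/12 -> H0 at depth 12
  add 141.102.248.0/21 -> H1 at depth 21
  del 141.102.248.0/21 (clear depth 21)
  ? 167.0.32.32  path d0:-→d1:-→d2:-→d3:-→d4:-→d5:-→d6:-→d7:-→d8:H3→d9:-  best=H3
  add 141.102.252.160/28 -> H1 at depth 28
  add 160.0.0.0/4 -> H3 at depth 4
  ? 167.80.0.12  path d0:-→d1:-→d2:-→d3:-→d4:H3→d5:-→d6:-→d7:-→d8:H3→d9:-→d10:-→d11:-→d12:H0  best=H0
  ? 44.189.11.190  path d0:-  best=no-route
  del 167.0.0.0/8 (clear depth 8)
  add 167.92.197.0/24 -> H2 at depth 24
  ? 192.63.208.56  path d0:-→d1:-  best=no-route
  add 141.102.252.160/28 -> H3 at depth 28
  add 141.0.0.0/8 -> H2 at depth 8
  ? 141.102.252.161  path d0:-→d1:-→d2:-→d3:-→d4:-→d5:-→d6:-→d7:-→d8:H2→d9:-→d10:-→d11:-→d12:-→d13:-→d14:-→d15:-→d16:-→d17:-→d18:-→d19:-→d20:-→d21:-→d22:-→d23:-→d24:-→d25:-→d26:-→d27:-→d28:H3  best=H3
  del 141.0.0.0/8 (clear depth 8)
  add 141.100.0.0/14 -> H0 at depth 14
  add 167.92.197.0/24 -> H3 at depth 24
  add 141.102.252.160/28 -> H0 at depth 28
  add 167.92.197.96/28 -> H0 at depth 28
  ? 160.75.88.56  path d0:-→d1:-→d2:-→d3:-→d4:H3→d5:-  best=H3
  add 141.102.252.128/26 -> H1 at depth 26
  ? 167.80.0.5  path d0:-→d1:-→d2:-→d3:-→d4:H3→d5:-→d6:-→d7:-→d8:-→d9:-→d10:-→d11:-→d12:H0  best=H0
  add 141.102.240.0/20 -> H0 at depth 20
  ? 167.92.197.1  path d0:-→d1:-→d2:-→d3:-→d4:H3→d5:-→d6:-→d7:-→d8:-→d9:-→d10:-→d11:-→d12:H0→d13:-→d14:-→d15:-→d16:-→d17:-→d18:-→d19:-→d20:-→d21:-→d22:-→d23:-→d24:H3→d25:-  best=H3

== LOOKUPS ==
["H3","no-route","H3","H3","H3","H0","no-route","no-route","H3","H3","H0","H3"]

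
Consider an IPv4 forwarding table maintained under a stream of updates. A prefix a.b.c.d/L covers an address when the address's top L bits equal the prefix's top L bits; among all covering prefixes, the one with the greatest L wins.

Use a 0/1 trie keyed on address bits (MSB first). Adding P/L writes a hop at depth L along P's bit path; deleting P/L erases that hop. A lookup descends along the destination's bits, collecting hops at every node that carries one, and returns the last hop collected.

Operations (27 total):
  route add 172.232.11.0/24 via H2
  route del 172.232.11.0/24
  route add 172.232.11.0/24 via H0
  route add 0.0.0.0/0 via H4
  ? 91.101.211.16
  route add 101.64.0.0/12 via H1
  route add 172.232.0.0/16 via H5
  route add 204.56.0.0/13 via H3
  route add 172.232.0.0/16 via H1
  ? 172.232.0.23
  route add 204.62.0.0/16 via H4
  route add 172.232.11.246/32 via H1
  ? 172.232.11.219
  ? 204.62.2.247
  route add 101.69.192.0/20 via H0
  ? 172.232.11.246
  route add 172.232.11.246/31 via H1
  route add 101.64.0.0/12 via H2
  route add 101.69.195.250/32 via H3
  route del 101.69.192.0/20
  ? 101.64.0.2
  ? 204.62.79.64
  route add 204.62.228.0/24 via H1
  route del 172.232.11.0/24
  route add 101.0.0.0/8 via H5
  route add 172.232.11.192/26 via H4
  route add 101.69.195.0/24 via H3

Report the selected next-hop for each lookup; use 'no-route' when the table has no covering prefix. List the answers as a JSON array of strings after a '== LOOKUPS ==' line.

Process each operation:
  add 172.232.11.0/24 -> H2 at depth 24
  del 172.232.11.0/24 (clear depth 24)
  add 172.232.11.0/24 -> H0 at depth 24
  add 0.0.0.0/0 -> H4 at depth 0
  ? 91.101.211.16  path d0:H4  best=H4
  add 101.64.0.0/12 -> H1 at depth 12
  add 172.232.0.0/16 -> H5 at depth 16
  add 204.56.0.0/13 -> H3 at depth 13
  add 172.232.0.0/16 -> H1 at depth 16
  ? 172.232.0.23  path d0:H4→d1:-→d2:-→d3:-→d4:-→d5:-→d6:-→d7:-→d8:-→d9:-→d10:-→d11:-→d12:-→d13:-→d14:-→d15:-→d16:H1→d17:-→d18:-→d19:-→d20:-  best=H1
  add 204.62.0.0/16 -> H4 at depth 16
  add 172.232.11.246/32 -> H1 at depth 32
  ? 172.232.11.219  path d0:H4→d1:-→d2:-→d3:-→d4:-→d5:-→d6:-→d7:-→d8:-→d9:-→d10:-→d11:-→d12:-→d13:-→d14:-→d15:-→d16:H1→d17:-→d18:-→d19:-→d20:-→d21:-→d22:-→d23:-→d24:H0→d25:-→d26:-  best=H0
  ? 204.62.2.247  path d0:H4→d1:-→d2:-→d3:-→d4:-→d5:-→d6:-→d7:-→d8:-→d9:-→d10:-→d11:-→d12:-→d13:H3→d14:-→d15:-→d16:H4  best=H4
  add 101.69.192.0/20 -> H0 at depth 20
  ? 172.232.11.246  path d0:H4→d1:-→d2:-→d3:-→d4:-→d5:-→d6:-→d7:-→d8:-→d9:-→d10:-→d11:-→d12:-→d13:-→d14:-→d15:-→d16:H1→d17:-→d18:-→d19:-→d20:-→d21:-→d22:-→d23:-→d24:H0→d25:-→d26:-→d27:-→d28:-→d29:-→d30:-→d31:-→d32:H1  best=H1
  add 172.232.11.246/31 -> H1 at depth 31
  add 101.64.0.0/12 -> H2 at depth 12
  add 101.69.195.250/32 -> H3 at depth 32
  del 101.69.192.0/20 (clear depth 20)
  ? 101.64.0.2  path d0:H4→d1:-→d2:-→d3:-→d4:-→d5:-→d6:-→d7:-→d8:-→d9:-→d10:-→d11:-→d12:H2→d13:-  best=H2
  ? 204.62.79.64  path d0:H4→d1:-→d2:-→d3:-→d4:-→d5:-→d6:-→d7:-→d8:-→d9:-→d10:-→d11:-→d12:-→d13:H3→d14:-→d15:-→d16:H4  best=H4
  add 204.62.228.0/24 -> H1 at depth 24
  del 172.232.11.0/24 (clear depth 24)
  add 101.0.0.0/8 -> H5 at depth 8
  add 172.232.11.192/26 -> H4 at depth 26
  add 101.69.195.0/24 -> H3 at depth 24

== LOOKUPS ==
["H4","H1","H0","H4","H1","H2","H4"]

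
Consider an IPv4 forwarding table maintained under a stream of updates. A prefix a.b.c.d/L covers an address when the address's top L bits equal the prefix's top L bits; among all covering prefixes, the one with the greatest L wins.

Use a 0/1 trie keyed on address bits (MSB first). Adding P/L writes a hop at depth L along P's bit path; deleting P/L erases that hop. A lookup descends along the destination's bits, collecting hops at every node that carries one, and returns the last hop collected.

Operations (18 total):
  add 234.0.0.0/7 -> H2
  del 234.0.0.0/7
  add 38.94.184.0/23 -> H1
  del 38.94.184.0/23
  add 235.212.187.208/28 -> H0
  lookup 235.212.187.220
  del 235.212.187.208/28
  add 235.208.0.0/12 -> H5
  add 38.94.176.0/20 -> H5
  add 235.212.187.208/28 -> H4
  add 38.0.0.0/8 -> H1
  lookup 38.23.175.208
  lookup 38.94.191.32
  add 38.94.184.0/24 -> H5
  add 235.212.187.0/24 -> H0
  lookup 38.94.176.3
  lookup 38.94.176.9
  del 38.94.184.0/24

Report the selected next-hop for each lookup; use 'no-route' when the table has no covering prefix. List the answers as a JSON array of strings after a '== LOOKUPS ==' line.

Apply in order:
  + 234.0.0.0/7 (H2) depth=7
  del 234.0.0.0/7 (clear depth 7)
  + 38.94.184.0/23 (H1) depth=23
  del 38.94.184.0/23 (clear depth 23)
  + 235.212.187.208/28 (H0) depth=28
  ? 235.212.187.220  path d0:-→d1:-→d2:-→d3:-→d4:-→d5:-→d6:-→d7:-→d8:-→d9:-→d10:-→d11:-→d12:-→d13:-→d14:-→d15:-→d16:-→d17:-→d18:-→d19:-→d20:-→d21:-→d22:-→d23:-→d24:-→d25:-→d26:-→d27:-→d28:H0  best=H0
  del 235.212.187.208/28 (clear depth 28)
  + 235.208.0.0/12 (H5) depth=12
  + 38.94.176.0/20 (H5) depth=20
  + 235.212.187.208/28 (H4) depth=28
  + 38.0.0.0/8 (H1) depth=8
  ? 38.23.175.208  path d0:-→d1:-→d2:-→d3:-→d4:-→d5:-→d6:-→d7:-→d8:H1→d9:-  best=H1
  ? 38.94.191.32  path d0:-→d1:-→d2:-→d3:-→d4:-→d5:-→d6:-→d7:-→d8:H1→d9:-→d10:-→d11:-→d12:-→d13:-→d14:-→d15:-→d16:-→d17:-→d18:-→d19:-→d20:H5→d21:-  best=H5
  + 38.94.184.0/24 (H5) depth=24
  + 235.212.187.0/24 (H0) depth=24
  ? 38.94.176.3  path d0:-→d1:-→d2:-→d3:-→d4:-→d5:-→d6:-→d7:-→d8:H1→d9:-→d10:-→d11:-→d12:-→d13:-→d14:-→d15:-→d16:-→d17:-→d18:-→d19:-→d20:H5  best=H5
  ? 38.94.176.9  path d0:-→d1:-→d2:-→d3:-→d4:-→d5:-→d6:-→d7:-→d8:H1→d9:-→d10:-→d11:-→d12:-→d13:-→d14:-→d15:-→d16:-→d17:-→d18:-→d19:-→d20:H5  best=H5
  del 38.94.184.0/24 (clear depth 24)

== LOOKUPS ==
["H0","H1","H5","H5","H5"]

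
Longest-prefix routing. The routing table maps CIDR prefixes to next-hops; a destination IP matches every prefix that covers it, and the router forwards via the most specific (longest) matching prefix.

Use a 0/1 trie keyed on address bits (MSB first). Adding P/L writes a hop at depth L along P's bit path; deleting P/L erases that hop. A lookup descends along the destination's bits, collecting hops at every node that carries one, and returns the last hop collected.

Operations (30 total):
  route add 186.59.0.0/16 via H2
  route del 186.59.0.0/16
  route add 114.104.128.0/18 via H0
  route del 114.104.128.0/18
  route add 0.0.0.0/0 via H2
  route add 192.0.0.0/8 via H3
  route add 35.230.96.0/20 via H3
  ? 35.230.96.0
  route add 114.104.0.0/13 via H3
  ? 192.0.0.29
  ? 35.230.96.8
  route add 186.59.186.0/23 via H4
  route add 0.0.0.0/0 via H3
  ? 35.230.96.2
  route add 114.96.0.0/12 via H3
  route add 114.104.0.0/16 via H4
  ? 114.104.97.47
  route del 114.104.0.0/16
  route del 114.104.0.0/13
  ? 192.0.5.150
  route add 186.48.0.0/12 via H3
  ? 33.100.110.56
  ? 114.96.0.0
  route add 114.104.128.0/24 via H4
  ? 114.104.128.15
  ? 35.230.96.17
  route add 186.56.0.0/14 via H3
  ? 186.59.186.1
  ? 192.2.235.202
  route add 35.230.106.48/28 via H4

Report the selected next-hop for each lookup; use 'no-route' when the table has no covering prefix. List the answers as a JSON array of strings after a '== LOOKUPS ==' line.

Trace:
  + 186.59.0.0/16 (H2) depth=16
  - 186.59.0.0/16 clear@16
  + 114.104.128.0/18 (H0) depth=18
  - 114.104.128.0/18 clear@18
  + 0.0.0.0/0 (H2) depth=0
  + 192.0.0.0/8 (H3) depth=8
  + 35.230.96.0/20 (H3) depth=20
  lookup 35.230.96.0: bits 00100011111001100110 walk d0:H2→d1:-→d2:-→d3:-→d4:-→d5:-→d6:-→d7:-→d8:-→d9:-→d10:-→d11:-→d12:-→d13:-→d14:-→d15:-→d16:-→d17:-→d18:-→d19:-→d20:H3 -> H3
  + 114.104.0.0/13 (H3) depth=13
  lookup 192.0.0.29: bits 11000000 walk d0:H2→d1:-→d2:-→d3:-→d4:-→d5:-→d6:-→d7:-→d8:H3 -> H3
  lookup 35.230.96.8: bits 00100011111001100110 walk d0:H2→d1:-→d2:-→d3:-→d4:-→d5:-→d6:-→d7:-→d8:-→d9:-→d10:-→d11:-→d12:-→d13:-→d14:-→d15:-→d16:-→d17:-→d18:-→d19:-→d20:H3 -> H3
  + 186.59.186.0/23 (H4) depth=23
  + 0.0.0.0/0 (H3) depth=0
  lookup 35.230.96.2: bits 00100011111001100110 walk d0:H3→d1:-→d2:-→d3:-→d4:-→d5:-→d6:-→d7:-→d8:-→d9:-→d10:-→d11:-→d12:-→d13:-→d14:-→d15:-→d16:-→d17:-→d18:-→d19:-→d20:H3 -> H3
  + 114.96.0.0/12 (H3) depth=12
  + 114.104.0.0/16 (H4) depth=16
  lookup 114.104.97.47: bits 0111001001101000 walk d0:H3→d1:-→d2:-→d3:-→d4:-→d5:-→d6:-→d7:-→d8:-→d9:-→d10:-→d11:-→d12:H3→d13:H3→d14:-→d15:-→d16:H4 -> H4
  - 114.104.0.0/16 clear@16
  - 114.104.0.0/13 clear@13
  lookup 192.0.5.150: bits 11000000 walk d0:H3→d1:-→d2:-→d3:-→d4:-→d5:-→d6:-→d7:-→d8:H3 -> H3
  + 186.48.0.0/12 (H3) depth=12
  lookup 33.100.110.56: bits 001000 walk d0:H3→d1:-→d2:-→d3:-→d4:-→d5:-→d6:- -> H3
  lookup 114.96.0.0: bits 011100100110 walk d0:H3→d1:-→d2:-→d3:-→d4:-→d5:-→d6:-→d7:-→d8:-→d9:-→d10:-→d11:-→d12:H3 -> H3
  + 114.104.128.0/24 (H4) depth=24
  lookup 114.104.128.15: bits 011100100110100010000000 walk d0:H3→d1:-→d2:-→d3:-→d4:-→d5:-→d6:-→d7:-→d8:-→d9:-→d10:-→d11:-→d12:H3→d13:-→d14:-→d15:-→d16:-→d17:-→d18:-→d19:-→d20:-→d21:-→d22:-→d23:-→d24:H4 -> H4
  lookup 35.230.96.17: bits 00100011111001100110 walk d0:H3→d1:-→d2:-→d3:-→d4:-→d5:-→d6:-→d7:-→d8:-→d9:-→d10:-→d11:-→d12:-→d13:-→d14:-→d15:-→d16:-→d17:-→d18:-→d19:-→d20:H3 -> H3
  + 186.56.0.0/14 (H3) depth=14
  lookup 186.59.186.1: bits 10111010001110111011101 walk d0:H3→d1:-→d2:-→d3:-→d4:-→d5:-→d6:-→d7:-→d8:-→d9:-→d10:-→d11:-→d12:H3→d13:-→d14:H3→d15:-→d16:-→d17:-→d18:-→d19:-→d20:-→d21:-→d22:-→d23:H4 -> H4
  lookup 192.2.235.202: bits 11000000 walk d0:H3→d1:-→d2:-→d3:-→d4:-→d5:-→d6:-→d7:-→d8:H3 -> H3
  + 35.230.106.48/28 (H4) depth=28

== LOOKUPS ==
["H3","H3","H3","H3","H4","H3","H3","H3","H4","H3","H4","H3"]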